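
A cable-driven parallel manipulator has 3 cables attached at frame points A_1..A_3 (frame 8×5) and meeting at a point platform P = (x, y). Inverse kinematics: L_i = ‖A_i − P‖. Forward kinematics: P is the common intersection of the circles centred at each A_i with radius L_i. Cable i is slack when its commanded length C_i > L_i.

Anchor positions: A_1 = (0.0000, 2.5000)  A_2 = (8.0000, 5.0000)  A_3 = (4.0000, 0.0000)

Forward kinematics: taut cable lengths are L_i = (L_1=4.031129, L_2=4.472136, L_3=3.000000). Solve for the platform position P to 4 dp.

(4.0000, 3.0000)

expand ‖A_i−P‖²=L_i² and subtract eq 1 (k_i ≔ ‖A_i‖²−L_i²)
k_1 = 0.0000+6.2500−16.2500 = -10.0000
eq1−eq2 → [-16.0000  -5.0000]·P = -79.0000
eq1−eq3 → [-8.0000  5.0000]·P = -17.0000
2×2 solve → P = (4.0000, 3.0000)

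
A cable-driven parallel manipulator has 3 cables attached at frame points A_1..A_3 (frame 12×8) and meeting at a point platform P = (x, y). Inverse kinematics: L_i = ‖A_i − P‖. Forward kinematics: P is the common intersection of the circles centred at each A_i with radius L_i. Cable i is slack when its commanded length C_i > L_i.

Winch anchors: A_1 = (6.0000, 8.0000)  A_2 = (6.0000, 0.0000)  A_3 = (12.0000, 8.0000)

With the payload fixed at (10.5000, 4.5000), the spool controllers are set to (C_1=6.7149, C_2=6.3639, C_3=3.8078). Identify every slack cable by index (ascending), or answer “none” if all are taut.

i=1: geometric 5.7009 vs commanded 6.7149 ⇒ slack
i=2: geometric 6.3640 vs commanded 6.3639 ⇒ taut
i=3: geometric 3.8079 vs commanded 3.8078 ⇒ taut

1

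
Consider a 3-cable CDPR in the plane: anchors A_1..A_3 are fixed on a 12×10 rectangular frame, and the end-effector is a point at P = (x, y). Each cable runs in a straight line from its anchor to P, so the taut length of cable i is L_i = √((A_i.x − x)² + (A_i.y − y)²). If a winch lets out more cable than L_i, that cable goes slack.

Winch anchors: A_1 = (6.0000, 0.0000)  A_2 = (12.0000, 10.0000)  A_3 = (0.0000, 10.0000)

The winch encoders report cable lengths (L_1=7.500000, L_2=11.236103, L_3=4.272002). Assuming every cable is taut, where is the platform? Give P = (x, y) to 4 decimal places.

circle eqns → linear via eq_j − eq_1; set c_j = A_j·A_j − L_j²
c_1 = 36.0000+0.0000−56.2500 = -20.2500
-12.0000·x − 20.0000·y = c_1−c_2 = -138.0000
12.0000·x − 20.0000·y = c_1−c_3 = -102.0000
solve first two rows → x=1.5000, y=6.0000

(1.5000, 6.0000)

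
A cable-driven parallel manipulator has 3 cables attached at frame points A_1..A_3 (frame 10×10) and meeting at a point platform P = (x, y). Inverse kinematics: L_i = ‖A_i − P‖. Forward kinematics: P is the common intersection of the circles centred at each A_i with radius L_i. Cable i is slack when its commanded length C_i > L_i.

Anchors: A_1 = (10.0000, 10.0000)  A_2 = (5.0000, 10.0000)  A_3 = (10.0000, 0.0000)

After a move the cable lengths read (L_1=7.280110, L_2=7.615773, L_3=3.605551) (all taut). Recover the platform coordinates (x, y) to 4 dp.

each cable: (A_i−P)·(A_i−P) = L_i²; let k_i = ‖A_i‖²−L_i²
k_1 = 100.0000+100.0000−53.0000 = 147.0000
row 1: 10.0000x + 0.0000y = 80.0000  (k_2=67.0000)
row 2: 0.0000x + 20.0000y = 60.0000  (k_3=87.0000)
Cramer on rows 1–2 → x = 8.0000, y = 3.0000

(8.0000, 3.0000)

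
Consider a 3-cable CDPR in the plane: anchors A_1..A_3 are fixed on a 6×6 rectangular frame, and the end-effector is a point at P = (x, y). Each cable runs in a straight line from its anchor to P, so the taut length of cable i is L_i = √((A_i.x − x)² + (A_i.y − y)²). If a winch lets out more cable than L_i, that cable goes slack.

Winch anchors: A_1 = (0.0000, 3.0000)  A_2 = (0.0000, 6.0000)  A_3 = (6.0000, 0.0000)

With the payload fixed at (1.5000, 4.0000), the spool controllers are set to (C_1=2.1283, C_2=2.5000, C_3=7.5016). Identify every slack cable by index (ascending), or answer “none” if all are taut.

i=1: geometric 1.8028 vs commanded 2.1283 ⇒ slack
i=2: geometric 2.5000 vs commanded 2.5000 ⇒ taut
i=3: geometric 6.0208 vs commanded 7.5016 ⇒ slack

1, 3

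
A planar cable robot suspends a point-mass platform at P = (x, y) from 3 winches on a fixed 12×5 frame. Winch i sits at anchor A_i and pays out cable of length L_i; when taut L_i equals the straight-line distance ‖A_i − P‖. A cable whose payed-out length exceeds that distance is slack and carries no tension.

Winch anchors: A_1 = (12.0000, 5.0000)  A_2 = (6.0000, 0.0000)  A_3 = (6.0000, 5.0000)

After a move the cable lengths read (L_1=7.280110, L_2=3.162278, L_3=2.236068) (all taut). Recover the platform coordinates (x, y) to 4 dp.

each cable: (A_i−P)·(A_i−P) = L_i²; let c_i = ‖A_i‖²−L_i²
c_1 = 144.0000+25.0000−53.0000 = 116.0000
row 1: 12.0000x + 10.0000y = 90.0000  (c_2=26.0000)
row 2: 12.0000x + 0.0000y = 60.0000  (c_3=56.0000)
Cramer on rows 1–2 → x = 5.0000, y = 3.0000

(5.0000, 3.0000)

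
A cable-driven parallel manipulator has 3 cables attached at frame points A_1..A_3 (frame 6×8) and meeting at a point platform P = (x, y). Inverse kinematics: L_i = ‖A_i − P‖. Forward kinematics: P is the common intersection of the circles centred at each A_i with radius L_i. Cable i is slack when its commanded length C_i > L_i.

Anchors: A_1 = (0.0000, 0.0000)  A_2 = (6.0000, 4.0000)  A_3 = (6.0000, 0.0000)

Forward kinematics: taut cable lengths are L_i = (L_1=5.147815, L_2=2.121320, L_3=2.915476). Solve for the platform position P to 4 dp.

each cable: (A_i−P)·(A_i−P) = L_i²; let c_i = ‖A_i‖²−L_i²
c_1 = 0.0000+0.0000−26.5000 = -26.5000
row 1: -12.0000x − 8.0000y = -74.0000  (c_2=47.5000)
row 2: -12.0000x + 0.0000y = -54.0000  (c_3=27.5000)
Cramer on rows 1–2 → x = 4.5000, y = 2.5000

(4.5000, 2.5000)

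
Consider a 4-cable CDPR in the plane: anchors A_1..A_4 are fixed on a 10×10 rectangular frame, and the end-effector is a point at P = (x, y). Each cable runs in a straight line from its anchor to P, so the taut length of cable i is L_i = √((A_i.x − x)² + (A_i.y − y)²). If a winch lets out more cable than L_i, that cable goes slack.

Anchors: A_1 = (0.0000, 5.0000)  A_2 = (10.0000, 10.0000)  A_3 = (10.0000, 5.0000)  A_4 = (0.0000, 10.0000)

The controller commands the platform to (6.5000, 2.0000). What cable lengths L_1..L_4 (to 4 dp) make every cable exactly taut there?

(7.1589, 8.7321, 4.6098, 10.3078)

L_1 = √((0.0000−6.5000)² + (5.0000−2.0000)²) = 7.1589
L_2 = √((10.0000−6.5000)² + (10.0000−2.0000)²) = 8.7321
L_3 = √((10.0000−6.5000)² + (5.0000−2.0000)²) = 4.6098
L_4 = √((0.0000−6.5000)² + (10.0000−2.0000)²) = 10.3078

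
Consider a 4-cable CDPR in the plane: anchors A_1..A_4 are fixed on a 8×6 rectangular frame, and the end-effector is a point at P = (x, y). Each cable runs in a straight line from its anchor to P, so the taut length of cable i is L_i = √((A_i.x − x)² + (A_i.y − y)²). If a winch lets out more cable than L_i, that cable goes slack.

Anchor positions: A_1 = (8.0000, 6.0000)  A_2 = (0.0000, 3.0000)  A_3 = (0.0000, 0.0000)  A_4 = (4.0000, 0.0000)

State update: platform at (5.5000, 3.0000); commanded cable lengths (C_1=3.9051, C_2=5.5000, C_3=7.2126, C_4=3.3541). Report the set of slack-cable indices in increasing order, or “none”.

3

cable 1: √((2.5000)²+(3.0000)²)=3.9051, C_1=3.9051: taut
cable 2: √((-5.5000)²+(0.0000)²)=5.5000, C_2=5.5000: taut
cable 3: √((-5.5000)²+(-3.0000)²)=6.2650, C_3=7.2126: slack
cable 4: √((-1.5000)²+(-3.0000)²)=3.3541, C_4=3.3541: taut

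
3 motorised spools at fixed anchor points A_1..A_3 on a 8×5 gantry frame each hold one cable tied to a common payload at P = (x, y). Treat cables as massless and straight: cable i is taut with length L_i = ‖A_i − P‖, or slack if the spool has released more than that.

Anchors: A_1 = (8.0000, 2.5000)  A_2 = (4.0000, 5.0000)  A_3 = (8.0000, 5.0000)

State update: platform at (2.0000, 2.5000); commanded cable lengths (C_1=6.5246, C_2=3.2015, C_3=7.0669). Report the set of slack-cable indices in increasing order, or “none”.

cable 1: √((6.0000)²+(0.0000)²)=6.0000, C_1=6.5246: slack
cable 2: √((2.0000)²+(2.5000)²)=3.2016, C_2=3.2015: taut
cable 3: √((6.0000)²+(2.5000)²)=6.5000, C_3=7.0669: slack

1, 3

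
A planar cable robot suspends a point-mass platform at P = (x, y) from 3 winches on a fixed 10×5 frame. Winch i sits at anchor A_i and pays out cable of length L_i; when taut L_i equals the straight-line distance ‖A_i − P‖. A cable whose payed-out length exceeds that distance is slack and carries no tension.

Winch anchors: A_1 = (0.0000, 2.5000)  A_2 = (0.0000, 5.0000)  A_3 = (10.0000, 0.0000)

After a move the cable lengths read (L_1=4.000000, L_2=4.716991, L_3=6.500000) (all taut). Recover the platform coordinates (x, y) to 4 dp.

(4.0000, 2.5000)

expand ‖A_i−P‖²=L_i² and subtract eq 1 (q_i ≔ ‖A_i‖²−L_i²)
q_1 = 0.0000+6.2500−16.0000 = -9.7500
eq1−eq2 → [0.0000  -5.0000]·P = -12.5000
eq1−eq3 → [-20.0000  5.0000]·P = -67.5000
2×2 solve → P = (4.0000, 2.5000)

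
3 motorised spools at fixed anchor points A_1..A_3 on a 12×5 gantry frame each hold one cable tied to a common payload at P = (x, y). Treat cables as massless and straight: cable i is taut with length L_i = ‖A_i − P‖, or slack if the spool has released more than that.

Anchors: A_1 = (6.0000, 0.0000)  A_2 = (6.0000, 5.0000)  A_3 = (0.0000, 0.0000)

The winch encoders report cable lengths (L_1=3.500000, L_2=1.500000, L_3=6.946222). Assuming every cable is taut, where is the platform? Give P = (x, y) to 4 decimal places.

(6.0000, 3.5000)

each cable: (A_i−P)·(A_i−P) = L_i²; let k_i = ‖A_i‖²−L_i²
k_1 = 36.0000+0.0000−12.2500 = 23.7500
row 1: 0.0000x − 10.0000y = -35.0000  (k_2=58.7500)
row 2: 12.0000x + 0.0000y = 72.0000  (k_3=-48.2500)
Cramer on rows 1–2 → x = 6.0000, y = 3.5000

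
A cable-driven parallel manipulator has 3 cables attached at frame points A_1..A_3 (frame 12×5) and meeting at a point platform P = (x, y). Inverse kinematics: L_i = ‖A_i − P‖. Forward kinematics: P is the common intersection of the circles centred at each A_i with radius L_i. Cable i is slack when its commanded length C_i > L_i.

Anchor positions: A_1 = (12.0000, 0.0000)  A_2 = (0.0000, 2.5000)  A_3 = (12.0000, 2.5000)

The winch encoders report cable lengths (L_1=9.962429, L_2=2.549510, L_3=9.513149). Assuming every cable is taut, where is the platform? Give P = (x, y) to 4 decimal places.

(2.5000, 3.0000)

each cable: (A_i−P)·(A_i−P) = L_i²; let k_i = ‖A_i‖²−L_i²
k_1 = 144.0000+0.0000−99.2500 = 44.7500
row 1: 24.0000x − 5.0000y = 45.0000  (k_2=-0.2500)
row 2: 0.0000x − 5.0000y = -15.0000  (k_3=59.7500)
Cramer on rows 1–2 → x = 2.5000, y = 3.0000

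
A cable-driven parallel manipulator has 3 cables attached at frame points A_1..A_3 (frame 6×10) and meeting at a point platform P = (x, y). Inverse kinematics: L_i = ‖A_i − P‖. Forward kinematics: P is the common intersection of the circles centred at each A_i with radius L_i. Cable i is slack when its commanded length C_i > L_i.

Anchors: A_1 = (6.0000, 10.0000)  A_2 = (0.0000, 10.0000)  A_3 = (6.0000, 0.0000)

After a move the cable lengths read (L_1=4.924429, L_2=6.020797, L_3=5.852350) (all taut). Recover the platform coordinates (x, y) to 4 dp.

(4.0000, 5.5000)

expand ‖A_i−P‖²=L_i² and subtract eq 1 (q_i ≔ ‖A_i‖²−L_i²)
q_1 = 36.0000+100.0000−24.2500 = 111.7500
eq1−eq2 → [12.0000  0.0000]·P = 48.0000
eq1−eq3 → [0.0000  20.0000]·P = 110.0000
2×2 solve → P = (4.0000, 5.5000)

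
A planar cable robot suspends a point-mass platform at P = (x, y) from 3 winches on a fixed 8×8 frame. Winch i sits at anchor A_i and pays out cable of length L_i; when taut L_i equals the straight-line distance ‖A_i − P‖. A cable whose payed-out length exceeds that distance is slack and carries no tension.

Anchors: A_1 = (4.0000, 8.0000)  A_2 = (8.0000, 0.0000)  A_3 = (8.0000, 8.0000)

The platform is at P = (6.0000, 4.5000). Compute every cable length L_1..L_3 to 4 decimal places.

(4.0311, 4.9244, 4.0311)

cable 1: Δx=-2.0000, Δy=3.5000; L_1 = √(Δx²+Δy²) = 4.0311
cable 2: Δx=2.0000, Δy=-4.5000; L_2 = √(Δx²+Δy²) = 4.9244
cable 3: Δx=2.0000, Δy=3.5000; L_3 = √(Δx²+Δy²) = 4.0311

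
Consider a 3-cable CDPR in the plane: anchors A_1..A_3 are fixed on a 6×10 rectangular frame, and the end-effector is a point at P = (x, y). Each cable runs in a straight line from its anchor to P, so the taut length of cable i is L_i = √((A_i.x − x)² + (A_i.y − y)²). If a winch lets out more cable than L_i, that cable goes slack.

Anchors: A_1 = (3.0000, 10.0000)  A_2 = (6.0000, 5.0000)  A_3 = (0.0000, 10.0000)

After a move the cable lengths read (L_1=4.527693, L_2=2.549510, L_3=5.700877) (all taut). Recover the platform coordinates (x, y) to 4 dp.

circle eqns → linear via eq_j − eq_1; set c_j = A_j·A_j − L_j²
c_1 = 9.0000+100.0000−20.5000 = 88.5000
-6.0000·x + 10.0000·y = c_1−c_2 = 34.0000
6.0000·x + 0.0000·y = c_1−c_3 = 21.0000
solve first two rows → x=3.5000, y=5.5000

(3.5000, 5.5000)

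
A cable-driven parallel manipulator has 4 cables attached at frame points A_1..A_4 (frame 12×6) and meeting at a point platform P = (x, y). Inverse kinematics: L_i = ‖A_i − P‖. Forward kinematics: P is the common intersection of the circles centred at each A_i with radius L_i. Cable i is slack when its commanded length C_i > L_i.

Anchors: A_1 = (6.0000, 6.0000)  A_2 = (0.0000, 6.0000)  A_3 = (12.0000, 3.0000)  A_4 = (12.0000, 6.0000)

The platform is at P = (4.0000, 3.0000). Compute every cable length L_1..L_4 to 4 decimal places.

(3.6056, 5.0000, 8.0000, 8.5440)

L_1: Δ = A_1−P = (2.0000, 3.0000) → ‖Δ‖ = √13.0000 = 3.6056
L_2: Δ = A_2−P = (-4.0000, 3.0000) → ‖Δ‖ = √25.0000 = 5.0000
L_3: Δ = A_3−P = (8.0000, 0.0000) → ‖Δ‖ = √64.0000 = 8.0000
L_4: Δ = A_4−P = (8.0000, 3.0000) → ‖Δ‖ = √73.0000 = 8.5440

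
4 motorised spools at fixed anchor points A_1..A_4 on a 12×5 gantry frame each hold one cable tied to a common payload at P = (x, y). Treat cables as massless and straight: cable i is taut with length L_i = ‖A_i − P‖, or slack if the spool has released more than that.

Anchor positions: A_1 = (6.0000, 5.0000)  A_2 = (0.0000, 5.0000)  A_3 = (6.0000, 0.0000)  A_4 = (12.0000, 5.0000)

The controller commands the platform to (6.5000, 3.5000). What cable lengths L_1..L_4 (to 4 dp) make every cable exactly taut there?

cable 1: Δx=-0.5000, Δy=1.5000; L_1 = √(Δx²+Δy²) = 1.5811
cable 2: Δx=-6.5000, Δy=1.5000; L_2 = √(Δx²+Δy²) = 6.6708
cable 3: Δx=-0.5000, Δy=-3.5000; L_3 = √(Δx²+Δy²) = 3.5355
cable 4: Δx=5.5000, Δy=1.5000; L_4 = √(Δx²+Δy²) = 5.7009

(1.5811, 6.6708, 3.5355, 5.7009)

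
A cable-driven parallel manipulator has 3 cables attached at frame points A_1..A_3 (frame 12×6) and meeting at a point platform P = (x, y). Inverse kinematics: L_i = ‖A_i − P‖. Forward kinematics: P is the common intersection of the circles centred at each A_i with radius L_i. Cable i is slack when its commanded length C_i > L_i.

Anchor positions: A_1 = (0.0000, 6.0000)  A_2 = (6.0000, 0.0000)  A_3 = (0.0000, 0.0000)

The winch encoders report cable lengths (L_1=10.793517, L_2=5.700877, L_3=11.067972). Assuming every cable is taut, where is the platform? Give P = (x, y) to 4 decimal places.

(10.5000, 3.5000)

expand ‖A_i−P‖²=L_i² and subtract eq 1 (c_i ≔ ‖A_i‖²−L_i²)
c_1 = 0.0000+36.0000−116.5000 = -80.5000
eq1−eq2 → [-12.0000  12.0000]·P = -84.0000
eq1−eq3 → [0.0000  12.0000]·P = 42.0000
2×2 solve → P = (10.5000, 3.5000)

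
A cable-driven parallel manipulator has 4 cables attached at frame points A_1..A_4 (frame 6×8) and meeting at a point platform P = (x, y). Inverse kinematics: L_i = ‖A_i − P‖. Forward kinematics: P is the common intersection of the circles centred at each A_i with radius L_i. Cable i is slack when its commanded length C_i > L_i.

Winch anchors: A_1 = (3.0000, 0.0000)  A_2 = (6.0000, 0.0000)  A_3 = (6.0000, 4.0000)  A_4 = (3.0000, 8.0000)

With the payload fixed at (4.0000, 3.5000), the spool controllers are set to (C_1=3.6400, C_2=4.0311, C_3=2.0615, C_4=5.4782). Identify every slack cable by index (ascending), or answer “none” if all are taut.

cable 1: √((-1.0000)²+(-3.5000)²)=3.6401, C_1=3.6400: taut
cable 2: √((2.0000)²+(-3.5000)²)=4.0311, C_2=4.0311: taut
cable 3: √((2.0000)²+(0.5000)²)=2.0616, C_3=2.0615: taut
cable 4: √((-1.0000)²+(4.5000)²)=4.6098, C_4=5.4782: slack

4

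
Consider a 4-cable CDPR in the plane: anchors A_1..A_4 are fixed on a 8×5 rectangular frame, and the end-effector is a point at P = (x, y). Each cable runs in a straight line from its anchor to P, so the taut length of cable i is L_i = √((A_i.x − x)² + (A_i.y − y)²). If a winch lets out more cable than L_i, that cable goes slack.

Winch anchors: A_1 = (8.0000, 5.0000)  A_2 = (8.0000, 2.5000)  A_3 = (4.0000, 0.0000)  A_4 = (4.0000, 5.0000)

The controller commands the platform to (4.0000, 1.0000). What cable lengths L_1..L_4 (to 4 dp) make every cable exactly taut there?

(5.6569, 4.2720, 1.0000, 4.0000)

L_1 = √((8.0000−4.0000)² + (5.0000−1.0000)²) = 5.6569
L_2 = √((8.0000−4.0000)² + (2.5000−1.0000)²) = 4.2720
L_3 = √((4.0000−4.0000)² + (0.0000−1.0000)²) = 1.0000
L_4 = √((4.0000−4.0000)² + (5.0000−1.0000)²) = 4.0000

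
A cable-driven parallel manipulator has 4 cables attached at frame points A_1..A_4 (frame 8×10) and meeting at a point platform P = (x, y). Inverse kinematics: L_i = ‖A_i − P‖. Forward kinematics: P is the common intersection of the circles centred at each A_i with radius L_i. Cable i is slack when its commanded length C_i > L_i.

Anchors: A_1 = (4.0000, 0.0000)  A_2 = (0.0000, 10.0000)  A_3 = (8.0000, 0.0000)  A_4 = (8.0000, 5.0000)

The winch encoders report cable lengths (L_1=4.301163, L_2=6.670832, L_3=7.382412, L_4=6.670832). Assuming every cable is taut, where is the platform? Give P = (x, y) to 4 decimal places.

expand ‖A_i−P‖²=L_i² and subtract eq 1 (c_i ≔ ‖A_i‖²−L_i²)
c_1 = 16.0000+0.0000−18.5000 = -2.5000
eq1−eq2 → [8.0000  -20.0000]·P = -58.0000
eq1−eq3 → [-8.0000  0.0000]·P = -12.0000
eq1−eq4 → [-8.0000  -10.0000]·P = -47.0000
2×2 solve → P = (1.5000, 3.5000)
check cable 4: ‖A_4−P‖² = 44.5000 ≈ L_4² = 44.5000 ✓

(1.5000, 3.5000)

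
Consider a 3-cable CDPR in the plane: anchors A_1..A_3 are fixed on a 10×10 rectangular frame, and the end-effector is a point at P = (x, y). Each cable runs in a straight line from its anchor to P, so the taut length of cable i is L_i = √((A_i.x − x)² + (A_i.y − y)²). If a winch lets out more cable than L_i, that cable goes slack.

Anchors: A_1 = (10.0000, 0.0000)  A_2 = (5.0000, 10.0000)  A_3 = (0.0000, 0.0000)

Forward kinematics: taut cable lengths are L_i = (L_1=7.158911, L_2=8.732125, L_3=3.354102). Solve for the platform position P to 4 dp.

circle eqns → linear via eq_j − eq_1; set c_j = A_j·A_j − L_j²
c_1 = 100.0000+0.0000−51.2500 = 48.7500
10.0000·x − 20.0000·y = c_1−c_2 = 0.0000
20.0000·x + 0.0000·y = c_1−c_3 = 60.0000
solve first two rows → x=3.0000, y=1.5000

(3.0000, 1.5000)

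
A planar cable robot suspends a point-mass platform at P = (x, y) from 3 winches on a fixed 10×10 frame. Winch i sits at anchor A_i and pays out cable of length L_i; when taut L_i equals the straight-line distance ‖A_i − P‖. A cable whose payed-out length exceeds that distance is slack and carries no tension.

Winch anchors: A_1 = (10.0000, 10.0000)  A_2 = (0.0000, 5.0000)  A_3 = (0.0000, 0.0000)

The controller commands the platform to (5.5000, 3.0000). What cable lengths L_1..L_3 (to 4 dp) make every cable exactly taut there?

(8.3217, 5.8523, 6.2650)

L_1: Δ = A_1−P = (4.5000, 7.0000) → ‖Δ‖ = √69.2500 = 8.3217
L_2: Δ = A_2−P = (-5.5000, 2.0000) → ‖Δ‖ = √34.2500 = 5.8523
L_3: Δ = A_3−P = (-5.5000, -3.0000) → ‖Δ‖ = √39.2500 = 6.2650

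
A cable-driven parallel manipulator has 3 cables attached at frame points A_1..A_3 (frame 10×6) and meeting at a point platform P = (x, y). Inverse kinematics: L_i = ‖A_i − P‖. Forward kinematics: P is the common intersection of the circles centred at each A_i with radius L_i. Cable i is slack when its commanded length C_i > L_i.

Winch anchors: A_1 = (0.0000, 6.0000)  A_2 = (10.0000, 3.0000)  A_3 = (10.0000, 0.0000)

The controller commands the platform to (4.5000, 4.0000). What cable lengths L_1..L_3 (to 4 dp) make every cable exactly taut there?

(4.9244, 5.5902, 6.8007)

L_1: Δ = A_1−P = (-4.5000, 2.0000) → ‖Δ‖ = √24.2500 = 4.9244
L_2: Δ = A_2−P = (5.5000, -1.0000) → ‖Δ‖ = √31.2500 = 5.5902
L_3: Δ = A_3−P = (5.5000, -4.0000) → ‖Δ‖ = √46.2500 = 6.8007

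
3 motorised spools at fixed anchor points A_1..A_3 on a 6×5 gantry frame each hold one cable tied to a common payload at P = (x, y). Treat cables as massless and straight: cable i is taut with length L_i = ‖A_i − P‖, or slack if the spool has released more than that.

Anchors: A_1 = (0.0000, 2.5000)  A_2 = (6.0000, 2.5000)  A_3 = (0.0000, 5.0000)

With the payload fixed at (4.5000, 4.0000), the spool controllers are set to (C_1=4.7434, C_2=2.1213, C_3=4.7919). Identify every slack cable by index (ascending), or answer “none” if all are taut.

cable 1: L_1 = ‖A_1−P‖ = 4.7434;  C_1 = 4.7434 → taut
cable 2: L_2 = ‖A_2−P‖ = 2.1213;  C_2 = 2.1213 → taut
cable 3: L_3 = ‖A_3−P‖ = 4.6098;  C_3 = 4.7919 → slack

3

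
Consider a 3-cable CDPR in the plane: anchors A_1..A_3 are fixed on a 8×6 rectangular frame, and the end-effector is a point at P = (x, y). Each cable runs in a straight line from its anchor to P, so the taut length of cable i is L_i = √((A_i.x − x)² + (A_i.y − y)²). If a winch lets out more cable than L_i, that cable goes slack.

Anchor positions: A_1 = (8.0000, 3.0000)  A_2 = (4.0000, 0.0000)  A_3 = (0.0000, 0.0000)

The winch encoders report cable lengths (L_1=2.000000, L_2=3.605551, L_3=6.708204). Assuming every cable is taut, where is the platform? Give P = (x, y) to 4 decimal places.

(6.0000, 3.0000)

each cable: (A_i−P)·(A_i−P) = L_i²; let c_i = ‖A_i‖²−L_i²
c_1 = 64.0000+9.0000−4.0000 = 69.0000
row 1: 8.0000x + 6.0000y = 66.0000  (c_2=3.0000)
row 2: 16.0000x + 6.0000y = 114.0000  (c_3=-45.0000)
Cramer on rows 1–2 → x = 6.0000, y = 3.0000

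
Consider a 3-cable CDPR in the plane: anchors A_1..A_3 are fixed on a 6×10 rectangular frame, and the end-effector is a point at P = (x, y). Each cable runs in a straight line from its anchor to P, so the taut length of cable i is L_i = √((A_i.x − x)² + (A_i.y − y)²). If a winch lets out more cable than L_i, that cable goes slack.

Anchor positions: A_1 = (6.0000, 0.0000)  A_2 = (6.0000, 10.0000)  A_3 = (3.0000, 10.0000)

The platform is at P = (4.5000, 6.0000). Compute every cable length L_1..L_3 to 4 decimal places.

(6.1847, 4.2720, 4.2720)

L_1 = √((6.0000−4.5000)² + (0.0000−6.0000)²) = 6.1847
L_2 = √((6.0000−4.5000)² + (10.0000−6.0000)²) = 4.2720
L_3 = √((3.0000−4.5000)² + (10.0000−6.0000)²) = 4.2720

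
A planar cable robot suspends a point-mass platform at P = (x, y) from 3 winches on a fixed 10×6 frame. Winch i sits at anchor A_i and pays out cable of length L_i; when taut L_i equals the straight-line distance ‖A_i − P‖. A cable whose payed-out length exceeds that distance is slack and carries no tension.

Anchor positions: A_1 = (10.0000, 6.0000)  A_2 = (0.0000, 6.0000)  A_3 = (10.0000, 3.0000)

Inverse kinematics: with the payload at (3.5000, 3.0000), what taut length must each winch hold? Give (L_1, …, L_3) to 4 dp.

(7.1589, 4.6098, 6.5000)

cable 1: Δx=6.5000, Δy=3.0000; L_1 = √(Δx²+Δy²) = 7.1589
cable 2: Δx=-3.5000, Δy=3.0000; L_2 = √(Δx²+Δy²) = 4.6098
cable 3: Δx=6.5000, Δy=0.0000; L_3 = √(Δx²+Δy²) = 6.5000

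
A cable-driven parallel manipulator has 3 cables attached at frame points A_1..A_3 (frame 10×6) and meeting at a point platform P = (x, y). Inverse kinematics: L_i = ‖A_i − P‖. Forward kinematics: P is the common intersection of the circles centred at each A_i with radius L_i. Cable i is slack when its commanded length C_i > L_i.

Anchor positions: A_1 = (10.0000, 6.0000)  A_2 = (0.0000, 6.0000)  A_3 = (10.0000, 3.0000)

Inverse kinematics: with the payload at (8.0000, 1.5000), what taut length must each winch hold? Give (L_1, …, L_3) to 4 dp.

(4.9244, 9.1788, 2.5000)

cable 1: Δx=2.0000, Δy=4.5000; L_1 = √(Δx²+Δy²) = 4.9244
cable 2: Δx=-8.0000, Δy=4.5000; L_2 = √(Δx²+Δy²) = 9.1788
cable 3: Δx=2.0000, Δy=1.5000; L_3 = √(Δx²+Δy²) = 2.5000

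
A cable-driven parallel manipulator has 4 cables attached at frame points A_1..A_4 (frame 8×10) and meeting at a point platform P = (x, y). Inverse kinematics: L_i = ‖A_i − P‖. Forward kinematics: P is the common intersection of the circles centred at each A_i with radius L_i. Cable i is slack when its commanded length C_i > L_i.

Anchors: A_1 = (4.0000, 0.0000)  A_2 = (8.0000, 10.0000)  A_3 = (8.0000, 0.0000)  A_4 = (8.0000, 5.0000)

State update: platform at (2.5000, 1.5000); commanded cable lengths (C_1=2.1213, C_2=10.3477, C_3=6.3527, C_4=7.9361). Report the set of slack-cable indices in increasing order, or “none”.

cable 1: √((1.5000)²+(-1.5000)²)=2.1213, C_1=2.1213: taut
cable 2: √((5.5000)²+(8.5000)²)=10.1242, C_2=10.3477: slack
cable 3: √((5.5000)²+(-1.5000)²)=5.7009, C_3=6.3527: slack
cable 4: √((5.5000)²+(3.5000)²)=6.5192, C_4=7.9361: slack

2, 3, 4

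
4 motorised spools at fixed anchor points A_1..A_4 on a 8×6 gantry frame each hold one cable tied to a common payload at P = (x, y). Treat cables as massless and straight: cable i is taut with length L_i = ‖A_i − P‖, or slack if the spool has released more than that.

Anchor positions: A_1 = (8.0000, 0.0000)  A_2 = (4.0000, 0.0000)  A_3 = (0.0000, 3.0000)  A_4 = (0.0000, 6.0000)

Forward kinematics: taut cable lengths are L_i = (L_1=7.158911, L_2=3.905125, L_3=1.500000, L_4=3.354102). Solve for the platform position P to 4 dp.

circle eqns → linear via eq_j − eq_1; set k_j = A_j·A_j − L_j²
k_1 = 64.0000+0.0000−51.2500 = 12.7500
8.0000·x + 0.0000·y = k_1−k_2 = 12.0000
16.0000·x − 6.0000·y = k_1−k_3 = 6.0000
16.0000·x − 12.0000·y = k_1−k_4 = -12.0000
solve first two rows → x=1.5000, y=3.0000
check cable 4: ‖A_4−P‖² = 11.2500 ≈ L_4² = 11.2500 ✓

(1.5000, 3.0000)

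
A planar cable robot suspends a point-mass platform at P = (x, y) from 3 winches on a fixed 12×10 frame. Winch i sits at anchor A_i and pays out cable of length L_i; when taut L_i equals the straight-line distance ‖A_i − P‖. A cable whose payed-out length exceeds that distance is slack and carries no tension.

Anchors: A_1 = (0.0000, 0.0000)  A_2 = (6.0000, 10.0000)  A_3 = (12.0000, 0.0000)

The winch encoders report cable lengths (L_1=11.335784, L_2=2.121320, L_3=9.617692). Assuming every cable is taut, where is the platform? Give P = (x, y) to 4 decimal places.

circle eqns → linear via eq_j − eq_1; set c_j = A_j·A_j − L_j²
c_1 = 0.0000+0.0000−128.5000 = -128.5000
-12.0000·x − 20.0000·y = c_1−c_2 = -260.0000
-24.0000·x + 0.0000·y = c_1−c_3 = -180.0000
solve first two rows → x=7.5000, y=8.5000

(7.5000, 8.5000)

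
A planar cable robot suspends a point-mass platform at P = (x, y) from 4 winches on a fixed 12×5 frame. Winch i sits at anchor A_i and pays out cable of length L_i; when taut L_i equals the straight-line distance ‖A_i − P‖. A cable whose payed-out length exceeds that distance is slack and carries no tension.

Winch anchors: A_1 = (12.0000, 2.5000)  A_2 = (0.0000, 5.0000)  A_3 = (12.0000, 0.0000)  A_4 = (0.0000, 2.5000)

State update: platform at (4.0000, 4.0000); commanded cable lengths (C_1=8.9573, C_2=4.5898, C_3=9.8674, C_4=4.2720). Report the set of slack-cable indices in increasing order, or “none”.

i=1: geometric 8.1394 vs commanded 8.9573 ⇒ slack
i=2: geometric 4.1231 vs commanded 4.5898 ⇒ slack
i=3: geometric 8.9443 vs commanded 9.8674 ⇒ slack
i=4: geometric 4.2720 vs commanded 4.2720 ⇒ taut

1, 2, 3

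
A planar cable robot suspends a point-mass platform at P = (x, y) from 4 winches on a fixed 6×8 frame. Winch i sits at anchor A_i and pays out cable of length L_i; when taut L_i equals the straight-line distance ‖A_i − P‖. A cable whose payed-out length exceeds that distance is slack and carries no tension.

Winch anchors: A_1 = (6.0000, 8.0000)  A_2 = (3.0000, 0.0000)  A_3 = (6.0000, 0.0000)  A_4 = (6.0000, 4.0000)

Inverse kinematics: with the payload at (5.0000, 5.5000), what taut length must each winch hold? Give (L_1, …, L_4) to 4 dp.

(2.6926, 5.8523, 5.5902, 1.8028)

cable 1: Δx=1.0000, Δy=2.5000; L_1 = √(Δx²+Δy²) = 2.6926
cable 2: Δx=-2.0000, Δy=-5.5000; L_2 = √(Δx²+Δy²) = 5.8523
cable 3: Δx=1.0000, Δy=-5.5000; L_3 = √(Δx²+Δy²) = 5.5902
cable 4: Δx=1.0000, Δy=-1.5000; L_4 = √(Δx²+Δy²) = 1.8028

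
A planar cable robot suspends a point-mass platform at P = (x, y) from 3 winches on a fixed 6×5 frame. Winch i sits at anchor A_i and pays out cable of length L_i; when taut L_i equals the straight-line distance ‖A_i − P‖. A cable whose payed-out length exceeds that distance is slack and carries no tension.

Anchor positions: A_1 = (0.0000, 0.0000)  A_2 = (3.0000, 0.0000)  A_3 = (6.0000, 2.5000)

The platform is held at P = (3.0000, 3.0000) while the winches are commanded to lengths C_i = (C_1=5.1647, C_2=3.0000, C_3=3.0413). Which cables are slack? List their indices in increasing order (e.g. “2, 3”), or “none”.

cable 1: √((-3.0000)²+(-3.0000)²)=4.2426, C_1=5.1647: slack
cable 2: √((0.0000)²+(-3.0000)²)=3.0000, C_2=3.0000: taut
cable 3: √((3.0000)²+(-0.5000)²)=3.0414, C_3=3.0413: taut

1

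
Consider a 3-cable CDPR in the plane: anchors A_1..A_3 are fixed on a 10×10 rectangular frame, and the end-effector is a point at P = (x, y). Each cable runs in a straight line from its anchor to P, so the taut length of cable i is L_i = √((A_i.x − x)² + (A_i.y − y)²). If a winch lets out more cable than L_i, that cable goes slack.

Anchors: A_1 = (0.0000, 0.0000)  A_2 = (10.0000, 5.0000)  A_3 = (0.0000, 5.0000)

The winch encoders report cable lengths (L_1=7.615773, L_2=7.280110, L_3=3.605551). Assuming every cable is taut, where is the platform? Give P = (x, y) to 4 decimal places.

each cable: (A_i−P)·(A_i−P) = L_i²; let k_i = ‖A_i‖²−L_i²
k_1 = 0.0000+0.0000−58.0000 = -58.0000
row 1: -20.0000x − 10.0000y = -130.0000  (k_2=72.0000)
row 2: 0.0000x − 10.0000y = -70.0000  (k_3=12.0000)
Cramer on rows 1–2 → x = 3.0000, y = 7.0000

(3.0000, 7.0000)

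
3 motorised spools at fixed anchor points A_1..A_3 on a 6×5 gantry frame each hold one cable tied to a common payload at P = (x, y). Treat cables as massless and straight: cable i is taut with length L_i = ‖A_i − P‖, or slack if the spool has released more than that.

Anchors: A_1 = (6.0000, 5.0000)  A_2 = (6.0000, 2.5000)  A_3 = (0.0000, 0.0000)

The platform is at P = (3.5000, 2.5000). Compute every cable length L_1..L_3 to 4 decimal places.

L_1: Δ = A_1−P = (2.5000, 2.5000) → ‖Δ‖ = √12.5000 = 3.5355
L_2: Δ = A_2−P = (2.5000, 0.0000) → ‖Δ‖ = √6.2500 = 2.5000
L_3: Δ = A_3−P = (-3.5000, -2.5000) → ‖Δ‖ = √18.5000 = 4.3012

(3.5355, 2.5000, 4.3012)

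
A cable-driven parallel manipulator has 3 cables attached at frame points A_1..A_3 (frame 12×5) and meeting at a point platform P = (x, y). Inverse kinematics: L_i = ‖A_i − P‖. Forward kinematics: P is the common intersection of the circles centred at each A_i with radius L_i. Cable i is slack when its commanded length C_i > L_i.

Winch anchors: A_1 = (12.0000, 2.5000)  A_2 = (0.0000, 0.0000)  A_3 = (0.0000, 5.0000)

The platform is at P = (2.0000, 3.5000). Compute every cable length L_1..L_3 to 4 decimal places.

(10.0499, 4.0311, 2.5000)

L_1: Δ = A_1−P = (10.0000, -1.0000) → ‖Δ‖ = √101.0000 = 10.0499
L_2: Δ = A_2−P = (-2.0000, -3.5000) → ‖Δ‖ = √16.2500 = 4.0311
L_3: Δ = A_3−P = (-2.0000, 1.5000) → ‖Δ‖ = √6.2500 = 2.5000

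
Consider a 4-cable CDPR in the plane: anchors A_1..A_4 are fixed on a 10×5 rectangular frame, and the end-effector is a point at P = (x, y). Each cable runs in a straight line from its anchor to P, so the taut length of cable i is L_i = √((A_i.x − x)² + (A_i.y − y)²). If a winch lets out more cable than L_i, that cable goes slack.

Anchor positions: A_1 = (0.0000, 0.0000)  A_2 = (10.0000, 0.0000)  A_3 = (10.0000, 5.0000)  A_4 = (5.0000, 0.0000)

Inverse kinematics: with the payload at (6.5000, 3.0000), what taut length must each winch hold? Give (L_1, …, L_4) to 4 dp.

(7.1589, 4.6098, 4.0311, 3.3541)

L_1: Δ = A_1−P = (-6.5000, -3.0000) → ‖Δ‖ = √51.2500 = 7.1589
L_2: Δ = A_2−P = (3.5000, -3.0000) → ‖Δ‖ = √21.2500 = 4.6098
L_3: Δ = A_3−P = (3.5000, 2.0000) → ‖Δ‖ = √16.2500 = 4.0311
L_4: Δ = A_4−P = (-1.5000, -3.0000) → ‖Δ‖ = √11.2500 = 3.3541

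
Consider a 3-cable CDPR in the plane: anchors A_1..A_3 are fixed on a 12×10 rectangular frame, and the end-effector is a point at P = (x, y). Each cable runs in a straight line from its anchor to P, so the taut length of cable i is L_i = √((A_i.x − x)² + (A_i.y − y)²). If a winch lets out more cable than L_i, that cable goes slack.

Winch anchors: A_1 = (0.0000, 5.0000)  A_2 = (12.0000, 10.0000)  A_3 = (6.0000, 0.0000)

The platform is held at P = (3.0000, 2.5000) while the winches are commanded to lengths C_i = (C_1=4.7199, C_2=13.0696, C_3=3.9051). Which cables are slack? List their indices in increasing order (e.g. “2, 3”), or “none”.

cable 1: L_1 = ‖A_1−P‖ = 3.9051;  C_1 = 4.7199 → slack
cable 2: L_2 = ‖A_2−P‖ = 11.7154;  C_2 = 13.0696 → slack
cable 3: L_3 = ‖A_3−P‖ = 3.9051;  C_3 = 3.9051 → taut

1, 2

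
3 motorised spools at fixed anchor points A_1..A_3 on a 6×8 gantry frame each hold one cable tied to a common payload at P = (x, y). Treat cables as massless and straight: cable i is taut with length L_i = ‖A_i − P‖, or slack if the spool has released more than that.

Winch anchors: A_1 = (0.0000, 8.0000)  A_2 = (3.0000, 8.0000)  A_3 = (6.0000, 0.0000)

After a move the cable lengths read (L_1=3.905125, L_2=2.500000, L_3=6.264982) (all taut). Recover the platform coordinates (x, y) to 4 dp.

circle eqns → linear via eq_j − eq_1; set c_j = A_j·A_j − L_j²
c_1 = 0.0000+64.0000−15.2500 = 48.7500
-6.0000·x + 0.0000·y = c_1−c_2 = -18.0000
-12.0000·x + 16.0000·y = c_1−c_3 = 52.0000
solve first two rows → x=3.0000, y=5.5000

(3.0000, 5.5000)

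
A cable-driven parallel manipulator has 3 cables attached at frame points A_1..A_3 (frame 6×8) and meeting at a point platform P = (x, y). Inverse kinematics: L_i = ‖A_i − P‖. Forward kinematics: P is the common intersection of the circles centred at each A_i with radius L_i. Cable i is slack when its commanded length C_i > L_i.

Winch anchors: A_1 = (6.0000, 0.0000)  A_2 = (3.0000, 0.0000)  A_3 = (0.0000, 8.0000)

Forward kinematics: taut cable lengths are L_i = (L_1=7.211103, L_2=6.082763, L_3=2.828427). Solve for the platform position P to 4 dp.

circle eqns → linear via eq_j − eq_1; set k_j = A_j·A_j − L_j²
k_1 = 36.0000+0.0000−52.0000 = -16.0000
6.0000·x + 0.0000·y = k_1−k_2 = 12.0000
12.0000·x − 16.0000·y = k_1−k_3 = -72.0000
solve first two rows → x=2.0000, y=6.0000

(2.0000, 6.0000)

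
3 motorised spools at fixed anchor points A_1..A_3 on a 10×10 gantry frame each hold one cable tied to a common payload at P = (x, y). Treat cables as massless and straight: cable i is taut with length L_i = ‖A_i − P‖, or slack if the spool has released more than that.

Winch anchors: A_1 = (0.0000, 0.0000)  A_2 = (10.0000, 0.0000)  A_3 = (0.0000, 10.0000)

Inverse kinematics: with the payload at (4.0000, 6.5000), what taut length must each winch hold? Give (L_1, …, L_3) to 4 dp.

L_1 = √((0.0000−4.0000)² + (0.0000−6.5000)²) = 7.6322
L_2 = √((10.0000−4.0000)² + (0.0000−6.5000)²) = 8.8459
L_3 = √((0.0000−4.0000)² + (10.0000−6.5000)²) = 5.3151

(7.6322, 8.8459, 5.3151)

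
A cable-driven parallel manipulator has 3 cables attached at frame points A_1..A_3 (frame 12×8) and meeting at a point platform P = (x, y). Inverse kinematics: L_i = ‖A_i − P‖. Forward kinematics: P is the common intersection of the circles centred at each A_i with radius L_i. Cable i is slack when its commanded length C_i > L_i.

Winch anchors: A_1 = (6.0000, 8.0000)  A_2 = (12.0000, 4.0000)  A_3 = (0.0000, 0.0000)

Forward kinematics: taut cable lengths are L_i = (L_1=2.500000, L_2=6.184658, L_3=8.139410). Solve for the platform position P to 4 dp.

each cable: (A_i−P)·(A_i−P) = L_i²; let k_i = ‖A_i‖²−L_i²
k_1 = 36.0000+64.0000−6.2500 = 93.7500
row 1: -12.0000x + 8.0000y = -28.0000  (k_2=121.7500)
row 2: 12.0000x + 16.0000y = 160.0000  (k_3=-66.2500)
Cramer on rows 1–2 → x = 6.0000, y = 5.5000

(6.0000, 5.5000)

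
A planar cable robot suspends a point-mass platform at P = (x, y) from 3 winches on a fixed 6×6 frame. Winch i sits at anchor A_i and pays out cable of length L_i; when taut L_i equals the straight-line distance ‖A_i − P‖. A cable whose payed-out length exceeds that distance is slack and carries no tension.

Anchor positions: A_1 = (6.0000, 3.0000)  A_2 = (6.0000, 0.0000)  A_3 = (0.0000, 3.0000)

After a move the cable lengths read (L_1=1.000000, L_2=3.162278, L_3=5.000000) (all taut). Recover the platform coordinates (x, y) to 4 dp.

each cable: (A_i−P)·(A_i−P) = L_i²; let q_i = ‖A_i‖²−L_i²
q_1 = 36.0000+9.0000−1.0000 = 44.0000
row 1: 0.0000x + 6.0000y = 18.0000  (q_2=26.0000)
row 2: 12.0000x + 0.0000y = 60.0000  (q_3=-16.0000)
Cramer on rows 1–2 → x = 5.0000, y = 3.0000

(5.0000, 3.0000)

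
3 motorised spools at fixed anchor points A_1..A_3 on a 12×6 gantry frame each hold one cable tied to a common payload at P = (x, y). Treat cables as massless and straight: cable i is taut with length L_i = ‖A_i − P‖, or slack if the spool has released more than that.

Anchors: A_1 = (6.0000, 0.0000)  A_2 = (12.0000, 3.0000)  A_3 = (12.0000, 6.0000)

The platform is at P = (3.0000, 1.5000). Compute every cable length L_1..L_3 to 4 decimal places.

(3.3541, 9.1241, 10.0623)

L_1: Δ = A_1−P = (3.0000, -1.5000) → ‖Δ‖ = √11.2500 = 3.3541
L_2: Δ = A_2−P = (9.0000, 1.5000) → ‖Δ‖ = √83.2500 = 9.1241
L_3: Δ = A_3−P = (9.0000, 4.5000) → ‖Δ‖ = √101.2500 = 10.0623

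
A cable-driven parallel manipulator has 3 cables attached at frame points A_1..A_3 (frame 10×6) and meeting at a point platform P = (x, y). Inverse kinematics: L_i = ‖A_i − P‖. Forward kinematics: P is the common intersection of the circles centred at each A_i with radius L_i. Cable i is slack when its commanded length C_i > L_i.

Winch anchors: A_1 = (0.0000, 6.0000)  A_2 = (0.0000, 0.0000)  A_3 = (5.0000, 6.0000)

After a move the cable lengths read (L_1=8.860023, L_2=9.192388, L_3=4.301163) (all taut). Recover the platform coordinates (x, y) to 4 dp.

circle eqns → linear via eq_j − eq_1; set c_j = A_j·A_j − L_j²
c_1 = 0.0000+36.0000−78.5000 = -42.5000
0.0000·x + 12.0000·y = c_1−c_2 = 42.0000
-10.0000·x + 0.0000·y = c_1−c_3 = -85.0000
solve first two rows → x=8.5000, y=3.5000

(8.5000, 3.5000)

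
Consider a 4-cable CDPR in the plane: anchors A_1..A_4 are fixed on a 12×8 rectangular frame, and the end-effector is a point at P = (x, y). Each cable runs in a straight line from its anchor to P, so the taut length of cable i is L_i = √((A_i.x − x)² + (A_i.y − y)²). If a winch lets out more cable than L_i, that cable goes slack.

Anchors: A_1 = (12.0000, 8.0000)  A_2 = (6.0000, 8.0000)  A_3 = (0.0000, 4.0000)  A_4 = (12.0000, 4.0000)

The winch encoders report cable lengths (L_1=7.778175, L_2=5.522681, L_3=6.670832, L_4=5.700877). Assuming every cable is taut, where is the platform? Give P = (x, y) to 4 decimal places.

each cable: (A_i−P)·(A_i−P) = L_i²; let c_i = ‖A_i‖²−L_i²
c_1 = 144.0000+64.0000−60.5000 = 147.5000
row 1: 12.0000x + 0.0000y = 78.0000  (c_2=69.5000)
row 2: 24.0000x + 8.0000y = 176.0000  (c_3=-28.5000)
row 3: 0.0000x + 8.0000y = 20.0000  (c_4=127.5000)
Cramer on rows 1–2 → x = 6.5000, y = 2.5000
check cable 4: ‖A_4−P‖² = 32.5000 ≈ L_4² = 32.5000 ✓

(6.5000, 2.5000)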